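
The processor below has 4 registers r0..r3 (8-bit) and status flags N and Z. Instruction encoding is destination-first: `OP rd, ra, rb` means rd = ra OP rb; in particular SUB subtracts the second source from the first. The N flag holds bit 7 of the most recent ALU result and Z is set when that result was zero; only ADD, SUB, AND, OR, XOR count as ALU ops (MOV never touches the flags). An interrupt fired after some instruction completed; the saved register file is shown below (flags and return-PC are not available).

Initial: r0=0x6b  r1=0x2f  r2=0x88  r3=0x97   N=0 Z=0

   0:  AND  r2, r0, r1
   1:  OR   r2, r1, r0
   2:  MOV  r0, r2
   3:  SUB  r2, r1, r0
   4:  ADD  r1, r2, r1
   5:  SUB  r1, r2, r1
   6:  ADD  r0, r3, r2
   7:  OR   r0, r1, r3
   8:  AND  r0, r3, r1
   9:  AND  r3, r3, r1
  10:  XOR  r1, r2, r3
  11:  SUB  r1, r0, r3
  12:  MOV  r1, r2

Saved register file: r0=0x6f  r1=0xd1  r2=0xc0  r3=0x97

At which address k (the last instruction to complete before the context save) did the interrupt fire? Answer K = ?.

after  0: r0=0x6b r1=0x2f r2=0x2b r3=0x97  N=0 Z=0
after  1: r0=0x6b r1=0x2f r2=0x6f r3=0x97  N=0 Z=0
after  2: r0=0x6f r1=0x2f r2=0x6f r3=0x97  N=0 Z=0
after  3: r0=0x6f r1=0x2f r2=0xc0 r3=0x97  N=1 Z=0
after  4: r0=0x6f r1=0xef r2=0xc0 r3=0x97  N=1 Z=0
after  5: r0=0x6f r1=0xd1 r2=0xc0 r3=0x97  N=1 Z=0
-- IRQ taken; context saved, return-PC = 6 --

K = 5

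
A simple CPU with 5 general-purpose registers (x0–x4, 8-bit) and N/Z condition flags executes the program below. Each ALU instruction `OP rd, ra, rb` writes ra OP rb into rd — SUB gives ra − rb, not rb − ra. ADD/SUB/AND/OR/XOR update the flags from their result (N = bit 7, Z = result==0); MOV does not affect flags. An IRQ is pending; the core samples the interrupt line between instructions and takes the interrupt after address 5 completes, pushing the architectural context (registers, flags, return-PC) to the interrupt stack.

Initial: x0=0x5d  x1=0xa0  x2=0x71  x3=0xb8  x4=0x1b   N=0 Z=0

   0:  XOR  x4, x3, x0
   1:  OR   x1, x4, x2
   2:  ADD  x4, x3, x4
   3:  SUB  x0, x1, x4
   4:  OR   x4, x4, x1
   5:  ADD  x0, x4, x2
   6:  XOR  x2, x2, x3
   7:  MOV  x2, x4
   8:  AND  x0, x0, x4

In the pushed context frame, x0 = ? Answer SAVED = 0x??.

SAVED = 0x6e

after  0: x0=0x5d x1=0xa0 x2=0x71 x3=0xb8 x4=0xe5  N=1 Z=0
after  1: x0=0x5d x1=0xf5 x2=0x71 x3=0xb8 x4=0xe5  N=1 Z=0
after  2: x0=0x5d x1=0xf5 x2=0x71 x3=0xb8 x4=0x9d  N=1 Z=0
after  3: x0=0x58 x1=0xf5 x2=0x71 x3=0xb8 x4=0x9d  N=0 Z=0
after  4: x0=0x58 x1=0xf5 x2=0x71 x3=0xb8 x4=0xfd  N=1 Z=0
after  5: x0=0x6e x1=0xf5 x2=0x71 x3=0xb8 x4=0xfd  N=0 Z=0
-- IRQ taken; context saved, return-PC = 6 --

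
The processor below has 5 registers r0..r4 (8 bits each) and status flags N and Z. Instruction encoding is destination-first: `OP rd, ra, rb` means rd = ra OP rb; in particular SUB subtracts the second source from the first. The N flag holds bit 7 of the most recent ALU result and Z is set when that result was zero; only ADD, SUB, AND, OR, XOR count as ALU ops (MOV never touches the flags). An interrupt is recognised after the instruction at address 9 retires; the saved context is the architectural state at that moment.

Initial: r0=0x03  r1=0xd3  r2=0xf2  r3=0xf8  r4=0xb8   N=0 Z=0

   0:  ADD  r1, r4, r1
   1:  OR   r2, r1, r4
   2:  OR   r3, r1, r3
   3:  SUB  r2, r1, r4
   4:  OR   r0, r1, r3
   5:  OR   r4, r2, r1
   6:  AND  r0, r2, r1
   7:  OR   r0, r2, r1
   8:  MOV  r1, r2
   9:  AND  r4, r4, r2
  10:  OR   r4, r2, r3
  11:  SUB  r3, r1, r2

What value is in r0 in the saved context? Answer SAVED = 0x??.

SAVED = 0xdb

after  0: r0=0x03 r1=0x8b r2=0xf2 r3=0xf8 r4=0xb8  N=1 Z=0
after  1: r0=0x03 r1=0x8b r2=0xbb r3=0xf8 r4=0xb8  N=1 Z=0
after  2: r0=0x03 r1=0x8b r2=0xbb r3=0xfb r4=0xb8  N=1 Z=0
after  3: r0=0x03 r1=0x8b r2=0xd3 r3=0xfb r4=0xb8  N=1 Z=0
after  4: r0=0xfb r1=0x8b r2=0xd3 r3=0xfb r4=0xb8  N=1 Z=0
after  5: r0=0xfb r1=0x8b r2=0xd3 r3=0xfb r4=0xdb  N=1 Z=0
after  6: r0=0x83 r1=0x8b r2=0xd3 r3=0xfb r4=0xdb  N=1 Z=0
after  7: r0=0xdb r1=0x8b r2=0xd3 r3=0xfb r4=0xdb  N=1 Z=0
after  8: r0=0xdb r1=0xd3 r2=0xd3 r3=0xfb r4=0xdb  N=1 Z=0
after  9: r0=0xdb r1=0xd3 r2=0xd3 r3=0xfb r4=0xd3  N=1 Z=0
-- IRQ taken; context saved, return-PC = 10 --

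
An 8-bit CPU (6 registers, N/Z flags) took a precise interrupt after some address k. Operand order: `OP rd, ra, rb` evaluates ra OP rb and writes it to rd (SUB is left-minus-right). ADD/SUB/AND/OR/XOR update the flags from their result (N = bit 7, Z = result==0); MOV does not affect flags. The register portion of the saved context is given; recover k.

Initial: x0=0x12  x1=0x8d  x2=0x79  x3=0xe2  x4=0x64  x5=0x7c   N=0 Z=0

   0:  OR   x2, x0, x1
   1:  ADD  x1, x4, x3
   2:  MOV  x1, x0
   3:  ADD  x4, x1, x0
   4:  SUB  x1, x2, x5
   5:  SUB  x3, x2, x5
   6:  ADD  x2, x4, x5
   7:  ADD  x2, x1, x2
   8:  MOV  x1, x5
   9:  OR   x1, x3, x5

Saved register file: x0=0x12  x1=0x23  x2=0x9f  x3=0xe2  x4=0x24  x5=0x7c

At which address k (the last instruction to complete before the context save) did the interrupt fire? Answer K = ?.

K = 4

after  0: x0=0x12 x1=0x8d x2=0x9f x3=0xe2 x4=0x64 x5=0x7c  N=1 Z=0
after  1: x0=0x12 x1=0x46 x2=0x9f x3=0xe2 x4=0x64 x5=0x7c  N=0 Z=0
after  2: x0=0x12 x1=0x12 x2=0x9f x3=0xe2 x4=0x64 x5=0x7c  N=0 Z=0
after  3: x0=0x12 x1=0x12 x2=0x9f x3=0xe2 x4=0x24 x5=0x7c  N=0 Z=0
after  4: x0=0x12 x1=0x23 x2=0x9f x3=0xe2 x4=0x24 x5=0x7c  N=0 Z=0
-- IRQ taken; context saved, return-PC = 5 --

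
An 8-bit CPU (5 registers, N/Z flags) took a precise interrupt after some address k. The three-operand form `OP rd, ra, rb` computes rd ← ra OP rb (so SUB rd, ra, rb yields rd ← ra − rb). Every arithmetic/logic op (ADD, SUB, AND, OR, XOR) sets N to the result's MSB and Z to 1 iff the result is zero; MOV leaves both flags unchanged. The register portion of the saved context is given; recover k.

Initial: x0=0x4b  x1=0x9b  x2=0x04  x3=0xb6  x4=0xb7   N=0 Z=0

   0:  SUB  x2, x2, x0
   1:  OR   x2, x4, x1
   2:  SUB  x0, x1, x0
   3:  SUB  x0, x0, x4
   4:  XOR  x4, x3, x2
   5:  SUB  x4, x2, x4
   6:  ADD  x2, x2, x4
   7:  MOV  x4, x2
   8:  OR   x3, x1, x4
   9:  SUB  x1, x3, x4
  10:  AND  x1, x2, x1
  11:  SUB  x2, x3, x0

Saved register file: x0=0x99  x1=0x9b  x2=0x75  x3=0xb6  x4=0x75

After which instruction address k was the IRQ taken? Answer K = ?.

K = 7

after  0: x0=0x4b x1=0x9b x2=0xb9 x3=0xb6 x4=0xb7  N=1 Z=0
after  1: x0=0x4b x1=0x9b x2=0xbf x3=0xb6 x4=0xb7  N=1 Z=0
after  2: x0=0x50 x1=0x9b x2=0xbf x3=0xb6 x4=0xb7  N=0 Z=0
after  3: x0=0x99 x1=0x9b x2=0xbf x3=0xb6 x4=0xb7  N=1 Z=0
after  4: x0=0x99 x1=0x9b x2=0xbf x3=0xb6 x4=0x09  N=0 Z=0
after  5: x0=0x99 x1=0x9b x2=0xbf x3=0xb6 x4=0xb6  N=1 Z=0
after  6: x0=0x99 x1=0x9b x2=0x75 x3=0xb6 x4=0xb6  N=0 Z=0
after  7: x0=0x99 x1=0x9b x2=0x75 x3=0xb6 x4=0x75  N=0 Z=0
-- IRQ taken; context saved, return-PC = 8 --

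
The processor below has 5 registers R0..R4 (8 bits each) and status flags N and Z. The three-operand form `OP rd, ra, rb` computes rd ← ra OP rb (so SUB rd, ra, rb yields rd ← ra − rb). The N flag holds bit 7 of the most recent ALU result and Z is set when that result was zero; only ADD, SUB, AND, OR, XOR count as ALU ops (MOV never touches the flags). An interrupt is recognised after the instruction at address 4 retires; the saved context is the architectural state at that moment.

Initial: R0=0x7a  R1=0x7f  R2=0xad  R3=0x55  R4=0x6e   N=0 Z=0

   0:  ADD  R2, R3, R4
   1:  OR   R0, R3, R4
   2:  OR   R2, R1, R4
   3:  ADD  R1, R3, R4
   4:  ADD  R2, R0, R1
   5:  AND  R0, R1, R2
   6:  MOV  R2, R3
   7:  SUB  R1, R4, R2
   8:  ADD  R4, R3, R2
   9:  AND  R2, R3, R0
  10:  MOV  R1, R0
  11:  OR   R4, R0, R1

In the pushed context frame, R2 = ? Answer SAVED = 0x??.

SAVED = 0x42

after  0: R0=0x7a R1=0x7f R2=0xc3 R3=0x55 R4=0x6e  N=1 Z=0
after  1: R0=0x7f R1=0x7f R2=0xc3 R3=0x55 R4=0x6e  N=0 Z=0
after  2: R0=0x7f R1=0x7f R2=0x7f R3=0x55 R4=0x6e  N=0 Z=0
after  3: R0=0x7f R1=0xc3 R2=0x7f R3=0x55 R4=0x6e  N=1 Z=0
after  4: R0=0x7f R1=0xc3 R2=0x42 R3=0x55 R4=0x6e  N=0 Z=0
-- IRQ taken; context saved, return-PC = 5 --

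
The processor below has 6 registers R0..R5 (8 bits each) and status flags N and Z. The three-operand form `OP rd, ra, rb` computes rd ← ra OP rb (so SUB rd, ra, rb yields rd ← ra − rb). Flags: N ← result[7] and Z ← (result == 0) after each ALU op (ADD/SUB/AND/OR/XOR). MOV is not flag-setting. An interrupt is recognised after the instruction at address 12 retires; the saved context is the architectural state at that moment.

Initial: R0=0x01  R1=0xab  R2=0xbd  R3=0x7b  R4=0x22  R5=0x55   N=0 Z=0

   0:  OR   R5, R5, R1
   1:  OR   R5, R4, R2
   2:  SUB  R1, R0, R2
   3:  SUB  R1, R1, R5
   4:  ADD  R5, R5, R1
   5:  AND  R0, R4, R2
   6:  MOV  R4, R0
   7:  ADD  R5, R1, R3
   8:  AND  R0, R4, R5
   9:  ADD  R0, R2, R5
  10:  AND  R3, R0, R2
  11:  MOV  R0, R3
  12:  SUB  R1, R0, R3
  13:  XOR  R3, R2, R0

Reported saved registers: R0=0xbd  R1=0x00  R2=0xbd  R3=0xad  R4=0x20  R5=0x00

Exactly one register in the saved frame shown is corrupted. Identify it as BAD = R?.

after  0: R0=0x01 R1=0xab R2=0xbd R3=0x7b R4=0x22 R5=0xff  N=1 Z=0
after  1: R0=0x01 R1=0xab R2=0xbd R3=0x7b R4=0x22 R5=0xbf  N=1 Z=0
after  2: R0=0x01 R1=0x44 R2=0xbd R3=0x7b R4=0x22 R5=0xbf  N=0 Z=0
after  3: R0=0x01 R1=0x85 R2=0xbd R3=0x7b R4=0x22 R5=0xbf  N=1 Z=0
after  4: R0=0x01 R1=0x85 R2=0xbd R3=0x7b R4=0x22 R5=0x44  N=0 Z=0
after  5: R0=0x20 R1=0x85 R2=0xbd R3=0x7b R4=0x22 R5=0x44  N=0 Z=0
after  6: R0=0x20 R1=0x85 R2=0xbd R3=0x7b R4=0x20 R5=0x44  N=0 Z=0
after  7: R0=0x20 R1=0x85 R2=0xbd R3=0x7b R4=0x20 R5=0x00  N=0 Z=1
after  8: R0=0x00 R1=0x85 R2=0xbd R3=0x7b R4=0x20 R5=0x00  N=0 Z=1
after  9: R0=0xbd R1=0x85 R2=0xbd R3=0x7b R4=0x20 R5=0x00  N=1 Z=0
after 10: R0=0xbd R1=0x85 R2=0xbd R3=0xbd R4=0x20 R5=0x00  N=1 Z=0
after 11: R0=0xbd R1=0x85 R2=0xbd R3=0xbd R4=0x20 R5=0x00  N=1 Z=0
after 12: R0=0xbd R1=0x00 R2=0xbd R3=0xbd R4=0x20 R5=0x00  N=0 Z=1
-- IRQ taken; context saved, return-PC = 13 --
mismatch: R3: reported 0xad vs actual 0xbd

BAD = R3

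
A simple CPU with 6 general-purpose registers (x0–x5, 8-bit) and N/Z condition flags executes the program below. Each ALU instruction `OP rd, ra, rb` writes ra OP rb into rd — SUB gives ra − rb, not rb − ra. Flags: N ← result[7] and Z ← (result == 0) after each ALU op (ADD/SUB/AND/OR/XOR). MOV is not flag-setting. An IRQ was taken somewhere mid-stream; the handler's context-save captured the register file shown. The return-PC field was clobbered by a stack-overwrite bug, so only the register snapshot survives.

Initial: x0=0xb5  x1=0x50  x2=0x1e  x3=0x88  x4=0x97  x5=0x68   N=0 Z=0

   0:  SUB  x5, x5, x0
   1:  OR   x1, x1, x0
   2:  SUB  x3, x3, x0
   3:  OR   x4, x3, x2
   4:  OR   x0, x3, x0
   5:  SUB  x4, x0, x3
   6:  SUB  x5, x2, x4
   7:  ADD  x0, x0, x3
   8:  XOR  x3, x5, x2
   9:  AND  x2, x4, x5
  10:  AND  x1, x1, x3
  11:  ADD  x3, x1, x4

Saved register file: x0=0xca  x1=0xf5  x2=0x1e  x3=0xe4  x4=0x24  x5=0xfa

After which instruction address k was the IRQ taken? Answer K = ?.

K = 8

after  0: x0=0xb5 x1=0x50 x2=0x1e x3=0x88 x4=0x97 x5=0xb3  N=1 Z=0
after  1: x0=0xb5 x1=0xf5 x2=0x1e x3=0x88 x4=0x97 x5=0xb3  N=1 Z=0
after  2: x0=0xb5 x1=0xf5 x2=0x1e x3=0xd3 x4=0x97 x5=0xb3  N=1 Z=0
after  3: x0=0xb5 x1=0xf5 x2=0x1e x3=0xd3 x4=0xdf x5=0xb3  N=1 Z=0
after  4: x0=0xf7 x1=0xf5 x2=0x1e x3=0xd3 x4=0xdf x5=0xb3  N=1 Z=0
after  5: x0=0xf7 x1=0xf5 x2=0x1e x3=0xd3 x4=0x24 x5=0xb3  N=0 Z=0
after  6: x0=0xf7 x1=0xf5 x2=0x1e x3=0xd3 x4=0x24 x5=0xfa  N=1 Z=0
after  7: x0=0xca x1=0xf5 x2=0x1e x3=0xd3 x4=0x24 x5=0xfa  N=1 Z=0
after  8: x0=0xca x1=0xf5 x2=0x1e x3=0xe4 x4=0x24 x5=0xfa  N=1 Z=0
-- IRQ taken; context saved, return-PC = 9 --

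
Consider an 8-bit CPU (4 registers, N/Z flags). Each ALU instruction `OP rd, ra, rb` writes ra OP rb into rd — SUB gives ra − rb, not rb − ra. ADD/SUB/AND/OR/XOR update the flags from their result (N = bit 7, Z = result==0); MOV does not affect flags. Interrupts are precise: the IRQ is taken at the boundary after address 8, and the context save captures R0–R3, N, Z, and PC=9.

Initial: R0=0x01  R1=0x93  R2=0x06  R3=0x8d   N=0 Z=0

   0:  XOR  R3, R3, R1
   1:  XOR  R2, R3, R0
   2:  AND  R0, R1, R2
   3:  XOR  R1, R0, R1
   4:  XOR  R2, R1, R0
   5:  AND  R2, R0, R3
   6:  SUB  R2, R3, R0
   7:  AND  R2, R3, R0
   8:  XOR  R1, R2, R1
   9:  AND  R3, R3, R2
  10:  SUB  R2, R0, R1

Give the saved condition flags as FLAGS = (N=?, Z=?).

FLAGS = (N=1, Z=0)

after  0: R0=0x01 R1=0x93 R2=0x06 R3=0x1e  N=0 Z=0
after  1: R0=0x01 R1=0x93 R2=0x1f R3=0x1e  N=0 Z=0
after  2: R0=0x13 R1=0x93 R2=0x1f R3=0x1e  N=0 Z=0
after  3: R0=0x13 R1=0x80 R2=0x1f R3=0x1e  N=1 Z=0
after  4: R0=0x13 R1=0x80 R2=0x93 R3=0x1e  N=1 Z=0
after  5: R0=0x13 R1=0x80 R2=0x12 R3=0x1e  N=0 Z=0
after  6: R0=0x13 R1=0x80 R2=0x0b R3=0x1e  N=0 Z=0
after  7: R0=0x13 R1=0x80 R2=0x12 R3=0x1e  N=0 Z=0
after  8: R0=0x13 R1=0x92 R2=0x12 R3=0x1e  N=1 Z=0
-- IRQ taken; context saved, return-PC = 9 --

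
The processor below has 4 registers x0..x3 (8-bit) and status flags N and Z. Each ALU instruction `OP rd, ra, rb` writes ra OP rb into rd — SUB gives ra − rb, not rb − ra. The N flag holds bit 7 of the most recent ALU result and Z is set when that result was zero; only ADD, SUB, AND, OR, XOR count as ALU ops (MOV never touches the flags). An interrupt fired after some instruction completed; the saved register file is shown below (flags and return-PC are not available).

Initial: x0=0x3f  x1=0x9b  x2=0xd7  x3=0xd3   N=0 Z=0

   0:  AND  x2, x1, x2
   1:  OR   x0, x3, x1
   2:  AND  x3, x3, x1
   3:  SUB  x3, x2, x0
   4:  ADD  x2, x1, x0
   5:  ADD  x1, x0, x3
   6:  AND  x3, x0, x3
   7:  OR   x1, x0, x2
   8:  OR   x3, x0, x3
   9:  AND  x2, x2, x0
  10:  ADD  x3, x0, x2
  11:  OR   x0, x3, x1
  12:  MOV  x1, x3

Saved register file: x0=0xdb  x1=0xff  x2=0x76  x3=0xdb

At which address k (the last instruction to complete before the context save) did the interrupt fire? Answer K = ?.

K = 8

after  0: x0=0x3f x1=0x9b x2=0x93 x3=0xd3  N=1 Z=0
after  1: x0=0xdb x1=0x9b x2=0x93 x3=0xd3  N=1 Z=0
after  2: x0=0xdb x1=0x9b x2=0x93 x3=0x93  N=1 Z=0
after  3: x0=0xdb x1=0x9b x2=0x93 x3=0xb8  N=1 Z=0
after  4: x0=0xdb x1=0x9b x2=0x76 x3=0xb8  N=0 Z=0
after  5: x0=0xdb x1=0x93 x2=0x76 x3=0xb8  N=1 Z=0
after  6: x0=0xdb x1=0x93 x2=0x76 x3=0x98  N=1 Z=0
after  7: x0=0xdb x1=0xff x2=0x76 x3=0x98  N=1 Z=0
after  8: x0=0xdb x1=0xff x2=0x76 x3=0xdb  N=1 Z=0
-- IRQ taken; context saved, return-PC = 9 --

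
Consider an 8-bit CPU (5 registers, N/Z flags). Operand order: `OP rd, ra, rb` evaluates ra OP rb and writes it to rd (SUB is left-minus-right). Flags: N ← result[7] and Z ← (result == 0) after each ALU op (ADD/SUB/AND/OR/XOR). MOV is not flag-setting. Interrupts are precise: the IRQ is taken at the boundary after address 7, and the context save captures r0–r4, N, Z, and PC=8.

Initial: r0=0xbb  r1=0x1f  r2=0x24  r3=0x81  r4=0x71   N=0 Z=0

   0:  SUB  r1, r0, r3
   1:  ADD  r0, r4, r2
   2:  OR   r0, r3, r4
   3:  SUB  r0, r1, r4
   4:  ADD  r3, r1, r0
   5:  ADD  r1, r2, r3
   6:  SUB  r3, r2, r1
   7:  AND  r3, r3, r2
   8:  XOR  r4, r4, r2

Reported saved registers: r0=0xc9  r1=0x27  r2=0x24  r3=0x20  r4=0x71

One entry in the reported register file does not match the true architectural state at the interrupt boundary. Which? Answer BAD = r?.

after  0: r0=0xbb r1=0x3a r2=0x24 r3=0x81 r4=0x71  N=0 Z=0
after  1: r0=0x95 r1=0x3a r2=0x24 r3=0x81 r4=0x71  N=1 Z=0
after  2: r0=0xf1 r1=0x3a r2=0x24 r3=0x81 r4=0x71  N=1 Z=0
after  3: r0=0xc9 r1=0x3a r2=0x24 r3=0x81 r4=0x71  N=1 Z=0
after  4: r0=0xc9 r1=0x3a r2=0x24 r3=0x03 r4=0x71  N=0 Z=0
after  5: r0=0xc9 r1=0x27 r2=0x24 r3=0x03 r4=0x71  N=0 Z=0
after  6: r0=0xc9 r1=0x27 r2=0x24 r3=0xfd r4=0x71  N=1 Z=0
after  7: r0=0xc9 r1=0x27 r2=0x24 r3=0x24 r4=0x71  N=0 Z=0
-- IRQ taken; context saved, return-PC = 8 --
mismatch: r3: reported 0x20 vs actual 0x24

BAD = r3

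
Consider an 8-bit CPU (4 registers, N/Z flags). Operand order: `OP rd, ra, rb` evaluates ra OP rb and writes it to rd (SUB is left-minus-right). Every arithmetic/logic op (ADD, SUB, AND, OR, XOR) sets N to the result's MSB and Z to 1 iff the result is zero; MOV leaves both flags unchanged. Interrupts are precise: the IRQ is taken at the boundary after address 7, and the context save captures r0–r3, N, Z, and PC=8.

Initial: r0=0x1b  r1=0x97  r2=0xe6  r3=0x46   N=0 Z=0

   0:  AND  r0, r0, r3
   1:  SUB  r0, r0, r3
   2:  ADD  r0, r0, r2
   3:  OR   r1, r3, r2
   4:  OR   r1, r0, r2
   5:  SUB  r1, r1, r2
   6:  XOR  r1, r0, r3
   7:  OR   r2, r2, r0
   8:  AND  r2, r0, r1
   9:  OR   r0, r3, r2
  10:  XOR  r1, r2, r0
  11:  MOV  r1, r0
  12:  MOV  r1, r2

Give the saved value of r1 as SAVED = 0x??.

after  0: r0=0x02 r1=0x97 r2=0xe6 r3=0x46  N=0 Z=0
after  1: r0=0xbc r1=0x97 r2=0xe6 r3=0x46  N=1 Z=0
after  2: r0=0xa2 r1=0x97 r2=0xe6 r3=0x46  N=1 Z=0
after  3: r0=0xa2 r1=0xe6 r2=0xe6 r3=0x46  N=1 Z=0
after  4: r0=0xa2 r1=0xe6 r2=0xe6 r3=0x46  N=1 Z=0
after  5: r0=0xa2 r1=0x00 r2=0xe6 r3=0x46  N=0 Z=1
after  6: r0=0xa2 r1=0xe4 r2=0xe6 r3=0x46  N=1 Z=0
after  7: r0=0xa2 r1=0xe4 r2=0xe6 r3=0x46  N=1 Z=0
-- IRQ taken; context saved, return-PC = 8 --

SAVED = 0xe4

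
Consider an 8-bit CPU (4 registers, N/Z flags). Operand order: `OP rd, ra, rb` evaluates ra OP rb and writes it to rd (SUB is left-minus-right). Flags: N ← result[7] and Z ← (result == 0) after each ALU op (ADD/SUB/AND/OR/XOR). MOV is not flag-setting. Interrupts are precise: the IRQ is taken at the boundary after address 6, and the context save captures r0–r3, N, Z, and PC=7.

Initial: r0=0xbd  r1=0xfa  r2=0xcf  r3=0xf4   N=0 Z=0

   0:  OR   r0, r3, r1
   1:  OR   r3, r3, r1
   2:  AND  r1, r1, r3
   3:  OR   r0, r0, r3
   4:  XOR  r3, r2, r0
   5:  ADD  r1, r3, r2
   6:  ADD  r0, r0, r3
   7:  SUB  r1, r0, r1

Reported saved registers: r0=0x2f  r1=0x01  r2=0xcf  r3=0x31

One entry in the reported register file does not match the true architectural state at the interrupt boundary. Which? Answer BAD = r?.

BAD = r1

after  0: r0=0xfe r1=0xfa r2=0xcf r3=0xf4  N=1 Z=0
after  1: r0=0xfe r1=0xfa r2=0xcf r3=0xfe  N=1 Z=0
after  2: r0=0xfe r1=0xfa r2=0xcf r3=0xfe  N=1 Z=0
after  3: r0=0xfe r1=0xfa r2=0xcf r3=0xfe  N=1 Z=0
after  4: r0=0xfe r1=0xfa r2=0xcf r3=0x31  N=0 Z=0
after  5: r0=0xfe r1=0x00 r2=0xcf r3=0x31  N=0 Z=1
after  6: r0=0x2f r1=0x00 r2=0xcf r3=0x31  N=0 Z=0
-- IRQ taken; context saved, return-PC = 7 --
mismatch: r1: reported 0x01 vs actual 0x00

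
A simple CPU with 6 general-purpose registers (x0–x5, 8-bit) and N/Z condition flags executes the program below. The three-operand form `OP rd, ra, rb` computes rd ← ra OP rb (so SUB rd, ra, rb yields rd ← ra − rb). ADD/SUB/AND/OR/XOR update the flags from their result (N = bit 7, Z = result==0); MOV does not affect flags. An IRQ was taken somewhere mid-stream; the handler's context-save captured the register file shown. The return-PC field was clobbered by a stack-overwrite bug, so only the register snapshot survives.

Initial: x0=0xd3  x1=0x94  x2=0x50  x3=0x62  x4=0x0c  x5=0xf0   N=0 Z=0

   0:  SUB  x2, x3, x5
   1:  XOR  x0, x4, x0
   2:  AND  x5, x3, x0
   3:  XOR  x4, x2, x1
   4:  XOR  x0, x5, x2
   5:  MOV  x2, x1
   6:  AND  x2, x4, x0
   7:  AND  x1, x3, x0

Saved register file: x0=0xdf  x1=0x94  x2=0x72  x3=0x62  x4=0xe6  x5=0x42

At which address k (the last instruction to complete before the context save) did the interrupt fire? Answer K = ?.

K = 3

after  0: x0=0xd3 x1=0x94 x2=0x72 x3=0x62 x4=0x0c x5=0xf0  N=0 Z=0
after  1: x0=0xdf x1=0x94 x2=0x72 x3=0x62 x4=0x0c x5=0xf0  N=1 Z=0
after  2: x0=0xdf x1=0x94 x2=0x72 x3=0x62 x4=0x0c x5=0x42  N=0 Z=0
after  3: x0=0xdf x1=0x94 x2=0x72 x3=0x62 x4=0xe6 x5=0x42  N=1 Z=0
-- IRQ taken; context saved, return-PC = 4 --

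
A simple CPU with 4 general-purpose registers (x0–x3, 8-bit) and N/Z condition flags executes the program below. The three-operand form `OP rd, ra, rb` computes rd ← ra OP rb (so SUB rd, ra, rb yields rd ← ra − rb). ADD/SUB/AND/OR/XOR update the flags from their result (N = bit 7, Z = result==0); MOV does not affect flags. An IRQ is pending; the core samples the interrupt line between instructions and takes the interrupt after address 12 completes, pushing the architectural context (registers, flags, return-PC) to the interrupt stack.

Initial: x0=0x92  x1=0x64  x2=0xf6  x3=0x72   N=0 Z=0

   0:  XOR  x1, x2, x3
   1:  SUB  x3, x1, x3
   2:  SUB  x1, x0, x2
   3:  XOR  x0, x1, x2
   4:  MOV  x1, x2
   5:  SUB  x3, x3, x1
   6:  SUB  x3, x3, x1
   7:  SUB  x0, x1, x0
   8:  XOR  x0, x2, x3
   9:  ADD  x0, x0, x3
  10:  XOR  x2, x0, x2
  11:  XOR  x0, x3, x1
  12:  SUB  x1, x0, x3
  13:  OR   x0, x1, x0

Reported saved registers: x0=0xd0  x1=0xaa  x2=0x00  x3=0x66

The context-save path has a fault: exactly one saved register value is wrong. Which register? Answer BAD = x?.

after  0: x0=0x92 x1=0x84 x2=0xf6 x3=0x72  N=1 Z=0
after  1: x0=0x92 x1=0x84 x2=0xf6 x3=0x12  N=0 Z=0
after  2: x0=0x92 x1=0x9c x2=0xf6 x3=0x12  N=1 Z=0
after  3: x0=0x6a x1=0x9c x2=0xf6 x3=0x12  N=0 Z=0
after  4: x0=0x6a x1=0xf6 x2=0xf6 x3=0x12  N=0 Z=0
after  5: x0=0x6a x1=0xf6 x2=0xf6 x3=0x1c  N=0 Z=0
after  6: x0=0x6a x1=0xf6 x2=0xf6 x3=0x26  N=0 Z=0
after  7: x0=0x8c x1=0xf6 x2=0xf6 x3=0x26  N=1 Z=0
after  8: x0=0xd0 x1=0xf6 x2=0xf6 x3=0x26  N=1 Z=0
after  9: x0=0xf6 x1=0xf6 x2=0xf6 x3=0x26  N=1 Z=0
after 10: x0=0xf6 x1=0xf6 x2=0x00 x3=0x26  N=0 Z=1
after 11: x0=0xd0 x1=0xf6 x2=0x00 x3=0x26  N=1 Z=0
after 12: x0=0xd0 x1=0xaa x2=0x00 x3=0x26  N=1 Z=0
-- IRQ taken; context saved, return-PC = 13 --
mismatch: x3: reported 0x66 vs actual 0x26

BAD = x3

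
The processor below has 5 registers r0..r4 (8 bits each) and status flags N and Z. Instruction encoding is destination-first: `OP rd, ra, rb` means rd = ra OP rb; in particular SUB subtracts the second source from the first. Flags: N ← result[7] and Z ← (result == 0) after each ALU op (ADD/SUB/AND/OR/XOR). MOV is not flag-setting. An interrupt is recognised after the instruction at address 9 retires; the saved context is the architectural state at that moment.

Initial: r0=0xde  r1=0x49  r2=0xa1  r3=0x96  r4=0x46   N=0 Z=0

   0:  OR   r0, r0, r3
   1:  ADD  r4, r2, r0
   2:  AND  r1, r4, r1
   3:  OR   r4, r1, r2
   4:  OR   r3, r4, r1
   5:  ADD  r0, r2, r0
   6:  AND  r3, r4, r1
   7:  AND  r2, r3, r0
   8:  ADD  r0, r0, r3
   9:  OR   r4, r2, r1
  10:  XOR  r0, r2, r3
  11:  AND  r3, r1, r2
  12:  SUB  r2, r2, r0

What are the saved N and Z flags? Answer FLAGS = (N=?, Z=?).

after  0: r0=0xde r1=0x49 r2=0xa1 r3=0x96 r4=0x46  N=1 Z=0
after  1: r0=0xde r1=0x49 r2=0xa1 r3=0x96 r4=0x7f  N=0 Z=0
after  2: r0=0xde r1=0x49 r2=0xa1 r3=0x96 r4=0x7f  N=0 Z=0
after  3: r0=0xde r1=0x49 r2=0xa1 r3=0x96 r4=0xe9  N=1 Z=0
after  4: r0=0xde r1=0x49 r2=0xa1 r3=0xe9 r4=0xe9  N=1 Z=0
after  5: r0=0x7f r1=0x49 r2=0xa1 r3=0xe9 r4=0xe9  N=0 Z=0
after  6: r0=0x7f r1=0x49 r2=0xa1 r3=0x49 r4=0xe9  N=0 Z=0
after  7: r0=0x7f r1=0x49 r2=0x49 r3=0x49 r4=0xe9  N=0 Z=0
after  8: r0=0xc8 r1=0x49 r2=0x49 r3=0x49 r4=0xe9  N=1 Z=0
after  9: r0=0xc8 r1=0x49 r2=0x49 r3=0x49 r4=0x49  N=0 Z=0
-- IRQ taken; context saved, return-PC = 10 --

FLAGS = (N=0, Z=0)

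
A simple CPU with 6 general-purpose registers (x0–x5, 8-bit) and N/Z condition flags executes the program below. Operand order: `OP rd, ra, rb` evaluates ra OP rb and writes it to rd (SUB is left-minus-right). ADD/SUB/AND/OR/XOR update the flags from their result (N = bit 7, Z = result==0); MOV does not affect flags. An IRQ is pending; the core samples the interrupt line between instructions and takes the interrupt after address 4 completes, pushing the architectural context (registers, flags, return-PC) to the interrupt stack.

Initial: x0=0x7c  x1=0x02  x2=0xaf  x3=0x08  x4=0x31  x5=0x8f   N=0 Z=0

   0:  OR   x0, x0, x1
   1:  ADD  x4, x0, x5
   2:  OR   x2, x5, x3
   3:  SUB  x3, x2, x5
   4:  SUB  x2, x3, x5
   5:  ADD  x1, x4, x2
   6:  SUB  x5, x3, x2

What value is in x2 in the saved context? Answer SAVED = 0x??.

SAVED = 0x71

after  0: x0=0x7e x1=0x02 x2=0xaf x3=0x08 x4=0x31 x5=0x8f  N=0 Z=0
after  1: x0=0x7e x1=0x02 x2=0xaf x3=0x08 x4=0x0d x5=0x8f  N=0 Z=0
after  2: x0=0x7e x1=0x02 x2=0x8f x3=0x08 x4=0x0d x5=0x8f  N=1 Z=0
after  3: x0=0x7e x1=0x02 x2=0x8f x3=0x00 x4=0x0d x5=0x8f  N=0 Z=1
after  4: x0=0x7e x1=0x02 x2=0x71 x3=0x00 x4=0x0d x5=0x8f  N=0 Z=0
-- IRQ taken; context saved, return-PC = 5 --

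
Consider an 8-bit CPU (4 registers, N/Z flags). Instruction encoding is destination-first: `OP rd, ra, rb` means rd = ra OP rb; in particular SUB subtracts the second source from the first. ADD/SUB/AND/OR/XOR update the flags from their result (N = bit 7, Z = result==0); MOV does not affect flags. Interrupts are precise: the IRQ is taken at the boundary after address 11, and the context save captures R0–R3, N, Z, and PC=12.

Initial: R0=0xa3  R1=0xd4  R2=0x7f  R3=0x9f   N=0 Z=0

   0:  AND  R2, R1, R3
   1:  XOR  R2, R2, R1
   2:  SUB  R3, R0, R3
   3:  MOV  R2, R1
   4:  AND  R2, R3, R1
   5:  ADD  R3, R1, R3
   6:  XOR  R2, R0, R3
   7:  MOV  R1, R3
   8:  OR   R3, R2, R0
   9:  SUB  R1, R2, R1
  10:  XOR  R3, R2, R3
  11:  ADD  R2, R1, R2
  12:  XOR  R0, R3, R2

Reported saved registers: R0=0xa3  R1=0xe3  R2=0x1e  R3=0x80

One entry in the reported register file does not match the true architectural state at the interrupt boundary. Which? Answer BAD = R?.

after  0: R0=0xa3 R1=0xd4 R2=0x94 R3=0x9f  N=1 Z=0
after  1: R0=0xa3 R1=0xd4 R2=0x40 R3=0x9f  N=0 Z=0
after  2: R0=0xa3 R1=0xd4 R2=0x40 R3=0x04  N=0 Z=0
after  3: R0=0xa3 R1=0xd4 R2=0xd4 R3=0x04  N=0 Z=0
after  4: R0=0xa3 R1=0xd4 R2=0x04 R3=0x04  N=0 Z=0
after  5: R0=0xa3 R1=0xd4 R2=0x04 R3=0xd8  N=1 Z=0
after  6: R0=0xa3 R1=0xd4 R2=0x7b R3=0xd8  N=0 Z=0
after  7: R0=0xa3 R1=0xd8 R2=0x7b R3=0xd8  N=0 Z=0
after  8: R0=0xa3 R1=0xd8 R2=0x7b R3=0xfb  N=1 Z=0
after  9: R0=0xa3 R1=0xa3 R2=0x7b R3=0xfb  N=1 Z=0
after 10: R0=0xa3 R1=0xa3 R2=0x7b R3=0x80  N=1 Z=0
after 11: R0=0xa3 R1=0xa3 R2=0x1e R3=0x80  N=0 Z=0
-- IRQ taken; context saved, return-PC = 12 --
mismatch: R1: reported 0xe3 vs actual 0xa3

BAD = R1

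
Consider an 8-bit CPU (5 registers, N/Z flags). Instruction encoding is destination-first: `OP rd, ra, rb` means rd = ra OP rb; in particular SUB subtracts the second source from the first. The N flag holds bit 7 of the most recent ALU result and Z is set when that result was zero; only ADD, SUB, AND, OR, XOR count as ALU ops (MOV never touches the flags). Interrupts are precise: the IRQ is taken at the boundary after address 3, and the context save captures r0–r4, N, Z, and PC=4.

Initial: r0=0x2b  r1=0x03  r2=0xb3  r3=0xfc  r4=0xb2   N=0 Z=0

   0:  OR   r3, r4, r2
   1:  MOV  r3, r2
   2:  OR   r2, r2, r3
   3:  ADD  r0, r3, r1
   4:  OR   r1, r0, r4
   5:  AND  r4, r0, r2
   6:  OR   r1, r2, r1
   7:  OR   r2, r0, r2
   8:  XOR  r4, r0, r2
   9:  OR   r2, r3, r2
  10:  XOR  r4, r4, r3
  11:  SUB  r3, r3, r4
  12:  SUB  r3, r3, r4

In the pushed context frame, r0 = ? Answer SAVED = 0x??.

after  0: r0=0x2b r1=0x03 r2=0xb3 r3=0xb3 r4=0xb2  N=1 Z=0
after  1: r0=0x2b r1=0x03 r2=0xb3 r3=0xb3 r4=0xb2  N=1 Z=0
after  2: r0=0x2b r1=0x03 r2=0xb3 r3=0xb3 r4=0xb2  N=1 Z=0
after  3: r0=0xb6 r1=0x03 r2=0xb3 r3=0xb3 r4=0xb2  N=1 Z=0
-- IRQ taken; context saved, return-PC = 4 --

SAVED = 0xb6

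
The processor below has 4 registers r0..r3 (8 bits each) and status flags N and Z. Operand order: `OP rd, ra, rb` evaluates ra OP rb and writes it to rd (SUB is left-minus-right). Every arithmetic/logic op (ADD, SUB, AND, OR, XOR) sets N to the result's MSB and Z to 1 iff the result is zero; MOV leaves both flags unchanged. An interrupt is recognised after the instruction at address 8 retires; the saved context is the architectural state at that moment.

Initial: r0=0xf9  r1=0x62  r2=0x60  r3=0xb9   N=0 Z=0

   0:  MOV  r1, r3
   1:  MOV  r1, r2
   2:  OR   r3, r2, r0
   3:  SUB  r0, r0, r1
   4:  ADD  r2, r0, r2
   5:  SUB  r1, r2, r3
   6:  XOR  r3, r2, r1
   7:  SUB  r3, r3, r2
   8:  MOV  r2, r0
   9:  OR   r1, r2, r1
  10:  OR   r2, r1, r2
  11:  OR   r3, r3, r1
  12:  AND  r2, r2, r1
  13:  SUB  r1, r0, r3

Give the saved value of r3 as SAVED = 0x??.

after  0: r0=0xf9 r1=0xb9 r2=0x60 r3=0xb9  N=0 Z=0
after  1: r0=0xf9 r1=0x60 r2=0x60 r3=0xb9  N=0 Z=0
after  2: r0=0xf9 r1=0x60 r2=0x60 r3=0xf9  N=1 Z=0
after  3: r0=0x99 r1=0x60 r2=0x60 r3=0xf9  N=1 Z=0
after  4: r0=0x99 r1=0x60 r2=0xf9 r3=0xf9  N=1 Z=0
after  5: r0=0x99 r1=0x00 r2=0xf9 r3=0xf9  N=0 Z=1
after  6: r0=0x99 r1=0x00 r2=0xf9 r3=0xf9  N=1 Z=0
after  7: r0=0x99 r1=0x00 r2=0xf9 r3=0x00  N=0 Z=1
after  8: r0=0x99 r1=0x00 r2=0x99 r3=0x00  N=0 Z=1
-- IRQ taken; context saved, return-PC = 9 --

SAVED = 0x00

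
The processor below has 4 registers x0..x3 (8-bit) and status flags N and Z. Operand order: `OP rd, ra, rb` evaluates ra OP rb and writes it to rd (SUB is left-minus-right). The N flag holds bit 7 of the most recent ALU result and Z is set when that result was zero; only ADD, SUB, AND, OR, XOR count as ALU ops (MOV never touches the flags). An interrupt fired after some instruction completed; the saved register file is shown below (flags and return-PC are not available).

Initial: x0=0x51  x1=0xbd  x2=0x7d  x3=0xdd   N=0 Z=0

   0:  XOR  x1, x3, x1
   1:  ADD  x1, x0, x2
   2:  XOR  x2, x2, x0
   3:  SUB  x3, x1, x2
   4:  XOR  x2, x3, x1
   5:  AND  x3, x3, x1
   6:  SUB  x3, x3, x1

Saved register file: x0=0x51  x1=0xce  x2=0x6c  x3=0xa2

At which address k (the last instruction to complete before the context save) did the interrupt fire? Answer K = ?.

after  0: x0=0x51 x1=0x60 x2=0x7d x3=0xdd  N=0 Z=0
after  1: x0=0x51 x1=0xce x2=0x7d x3=0xdd  N=1 Z=0
after  2: x0=0x51 x1=0xce x2=0x2c x3=0xdd  N=0 Z=0
after  3: x0=0x51 x1=0xce x2=0x2c x3=0xa2  N=1 Z=0
after  4: x0=0x51 x1=0xce x2=0x6c x3=0xa2  N=0 Z=0
-- IRQ taken; context saved, return-PC = 5 --

K = 4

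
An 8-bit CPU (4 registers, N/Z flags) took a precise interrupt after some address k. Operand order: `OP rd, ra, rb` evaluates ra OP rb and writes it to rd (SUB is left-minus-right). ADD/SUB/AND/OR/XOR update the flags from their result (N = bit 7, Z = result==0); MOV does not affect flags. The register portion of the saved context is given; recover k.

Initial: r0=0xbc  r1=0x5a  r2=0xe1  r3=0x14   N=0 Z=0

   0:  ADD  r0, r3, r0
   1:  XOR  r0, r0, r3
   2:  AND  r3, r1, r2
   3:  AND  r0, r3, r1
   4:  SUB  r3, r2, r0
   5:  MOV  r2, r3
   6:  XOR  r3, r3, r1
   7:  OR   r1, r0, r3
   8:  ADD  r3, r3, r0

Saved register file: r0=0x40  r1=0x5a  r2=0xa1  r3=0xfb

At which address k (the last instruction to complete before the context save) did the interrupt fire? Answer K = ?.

K = 6

after  0: r0=0xd0 r1=0x5a r2=0xe1 r3=0x14  N=1 Z=0
after  1: r0=0xc4 r1=0x5a r2=0xe1 r3=0x14  N=1 Z=0
after  2: r0=0xc4 r1=0x5a r2=0xe1 r3=0x40  N=0 Z=0
after  3: r0=0x40 r1=0x5a r2=0xe1 r3=0x40  N=0 Z=0
after  4: r0=0x40 r1=0x5a r2=0xe1 r3=0xa1  N=1 Z=0
after  5: r0=0x40 r1=0x5a r2=0xa1 r3=0xa1  N=1 Z=0
after  6: r0=0x40 r1=0x5a r2=0xa1 r3=0xfb  N=1 Z=0
-- IRQ taken; context saved, return-PC = 7 --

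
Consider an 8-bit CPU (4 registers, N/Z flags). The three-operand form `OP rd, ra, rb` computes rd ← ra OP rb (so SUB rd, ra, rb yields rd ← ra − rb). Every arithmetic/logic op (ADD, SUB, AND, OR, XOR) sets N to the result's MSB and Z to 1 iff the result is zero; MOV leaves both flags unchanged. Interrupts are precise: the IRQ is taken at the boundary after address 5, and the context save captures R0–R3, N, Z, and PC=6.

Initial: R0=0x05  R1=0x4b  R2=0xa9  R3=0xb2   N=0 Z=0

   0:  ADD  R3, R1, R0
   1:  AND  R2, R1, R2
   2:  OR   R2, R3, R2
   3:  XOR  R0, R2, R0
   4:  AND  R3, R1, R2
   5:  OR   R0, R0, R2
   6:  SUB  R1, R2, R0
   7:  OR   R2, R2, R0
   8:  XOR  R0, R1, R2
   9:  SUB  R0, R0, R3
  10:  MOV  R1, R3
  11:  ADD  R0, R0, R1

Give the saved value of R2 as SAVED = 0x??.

after  0: R0=0x05 R1=0x4b R2=0xa9 R3=0x50  N=0 Z=0
after  1: R0=0x05 R1=0x4b R2=0x09 R3=0x50  N=0 Z=0
after  2: R0=0x05 R1=0x4b R2=0x59 R3=0x50  N=0 Z=0
after  3: R0=0x5c R1=0x4b R2=0x59 R3=0x50  N=0 Z=0
after  4: R0=0x5c R1=0x4b R2=0x59 R3=0x49  N=0 Z=0
after  5: R0=0x5d R1=0x4b R2=0x59 R3=0x49  N=0 Z=0
-- IRQ taken; context saved, return-PC = 6 --

SAVED = 0x59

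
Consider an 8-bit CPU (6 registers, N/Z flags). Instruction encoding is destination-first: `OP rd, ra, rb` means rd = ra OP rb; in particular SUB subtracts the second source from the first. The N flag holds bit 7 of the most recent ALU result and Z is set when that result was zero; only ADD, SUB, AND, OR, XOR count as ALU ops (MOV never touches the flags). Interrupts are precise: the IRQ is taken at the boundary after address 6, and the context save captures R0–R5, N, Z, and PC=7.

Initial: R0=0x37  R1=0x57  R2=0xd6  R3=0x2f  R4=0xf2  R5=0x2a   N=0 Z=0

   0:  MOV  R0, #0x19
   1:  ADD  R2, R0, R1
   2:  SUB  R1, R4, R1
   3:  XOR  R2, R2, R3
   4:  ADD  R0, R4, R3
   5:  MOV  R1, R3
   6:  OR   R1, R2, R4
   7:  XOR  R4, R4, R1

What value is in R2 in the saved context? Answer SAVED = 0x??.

SAVED = 0x5f

after  0: R0=0x19 R1=0x57 R2=0xd6 R3=0x2f R4=0xf2 R5=0x2a  N=0 Z=0
after  1: R0=0x19 R1=0x57 R2=0x70 R3=0x2f R4=0xf2 R5=0x2a  N=0 Z=0
after  2: R0=0x19 R1=0x9b R2=0x70 R3=0x2f R4=0xf2 R5=0x2a  N=1 Z=0
after  3: R0=0x19 R1=0x9b R2=0x5f R3=0x2f R4=0xf2 R5=0x2a  N=0 Z=0
after  4: R0=0x21 R1=0x9b R2=0x5f R3=0x2f R4=0xf2 R5=0x2a  N=0 Z=0
after  5: R0=0x21 R1=0x2f R2=0x5f R3=0x2f R4=0xf2 R5=0x2a  N=0 Z=0
after  6: R0=0x21 R1=0xff R2=0x5f R3=0x2f R4=0xf2 R5=0x2a  N=1 Z=0
-- IRQ taken; context saved, return-PC = 7 --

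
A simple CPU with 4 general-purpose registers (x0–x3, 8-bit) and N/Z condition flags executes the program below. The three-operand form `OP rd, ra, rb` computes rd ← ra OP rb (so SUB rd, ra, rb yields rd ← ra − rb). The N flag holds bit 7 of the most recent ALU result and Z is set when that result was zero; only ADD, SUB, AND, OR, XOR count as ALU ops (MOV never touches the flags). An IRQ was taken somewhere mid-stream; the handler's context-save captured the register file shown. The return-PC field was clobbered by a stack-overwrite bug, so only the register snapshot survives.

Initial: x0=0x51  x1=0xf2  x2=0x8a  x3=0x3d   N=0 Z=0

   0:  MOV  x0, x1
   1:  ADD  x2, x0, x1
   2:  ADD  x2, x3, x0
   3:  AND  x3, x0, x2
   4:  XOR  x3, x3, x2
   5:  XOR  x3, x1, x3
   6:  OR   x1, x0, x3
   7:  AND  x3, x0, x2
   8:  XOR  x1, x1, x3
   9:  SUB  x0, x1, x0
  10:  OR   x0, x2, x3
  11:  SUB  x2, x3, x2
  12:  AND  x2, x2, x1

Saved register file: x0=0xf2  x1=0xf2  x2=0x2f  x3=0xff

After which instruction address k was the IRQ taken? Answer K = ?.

after  0: x0=0xf2 x1=0xf2 x2=0x8a x3=0x3d  N=0 Z=0
after  1: x0=0xf2 x1=0xf2 x2=0xe4 x3=0x3d  N=1 Z=0
after  2: x0=0xf2 x1=0xf2 x2=0x2f x3=0x3d  N=0 Z=0
after  3: x0=0xf2 x1=0xf2 x2=0x2f x3=0x22  N=0 Z=0
after  4: x0=0xf2 x1=0xf2 x2=0x2f x3=0x0d  N=0 Z=0
after  5: x0=0xf2 x1=0xf2 x2=0x2f x3=0xff  N=1 Z=0
-- IRQ taken; context saved, return-PC = 6 --

K = 5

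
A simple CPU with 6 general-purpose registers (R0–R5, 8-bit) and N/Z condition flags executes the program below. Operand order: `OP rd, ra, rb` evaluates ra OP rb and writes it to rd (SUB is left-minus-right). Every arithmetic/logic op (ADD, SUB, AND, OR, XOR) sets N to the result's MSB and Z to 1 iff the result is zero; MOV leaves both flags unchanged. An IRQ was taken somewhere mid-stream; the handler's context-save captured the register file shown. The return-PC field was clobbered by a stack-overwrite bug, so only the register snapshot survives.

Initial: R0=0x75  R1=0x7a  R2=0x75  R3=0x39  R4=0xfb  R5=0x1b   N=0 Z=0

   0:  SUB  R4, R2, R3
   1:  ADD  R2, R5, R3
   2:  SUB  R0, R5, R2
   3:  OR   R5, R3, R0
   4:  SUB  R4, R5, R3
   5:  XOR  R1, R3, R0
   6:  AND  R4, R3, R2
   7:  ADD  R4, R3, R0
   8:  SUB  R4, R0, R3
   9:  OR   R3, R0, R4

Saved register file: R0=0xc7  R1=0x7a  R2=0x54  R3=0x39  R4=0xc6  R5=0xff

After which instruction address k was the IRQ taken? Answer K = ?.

K = 4

after  0: R0=0x75 R1=0x7a R2=0x75 R3=0x39 R4=0x3c R5=0x1b  N=0 Z=0
after  1: R0=0x75 R1=0x7a R2=0x54 R3=0x39 R4=0x3c R5=0x1b  N=0 Z=0
after  2: R0=0xc7 R1=0x7a R2=0x54 R3=0x39 R4=0x3c R5=0x1b  N=1 Z=0
after  3: R0=0xc7 R1=0x7a R2=0x54 R3=0x39 R4=0x3c R5=0xff  N=1 Z=0
after  4: R0=0xc7 R1=0x7a R2=0x54 R3=0x39 R4=0xc6 R5=0xff  N=1 Z=0
-- IRQ taken; context saved, return-PC = 5 --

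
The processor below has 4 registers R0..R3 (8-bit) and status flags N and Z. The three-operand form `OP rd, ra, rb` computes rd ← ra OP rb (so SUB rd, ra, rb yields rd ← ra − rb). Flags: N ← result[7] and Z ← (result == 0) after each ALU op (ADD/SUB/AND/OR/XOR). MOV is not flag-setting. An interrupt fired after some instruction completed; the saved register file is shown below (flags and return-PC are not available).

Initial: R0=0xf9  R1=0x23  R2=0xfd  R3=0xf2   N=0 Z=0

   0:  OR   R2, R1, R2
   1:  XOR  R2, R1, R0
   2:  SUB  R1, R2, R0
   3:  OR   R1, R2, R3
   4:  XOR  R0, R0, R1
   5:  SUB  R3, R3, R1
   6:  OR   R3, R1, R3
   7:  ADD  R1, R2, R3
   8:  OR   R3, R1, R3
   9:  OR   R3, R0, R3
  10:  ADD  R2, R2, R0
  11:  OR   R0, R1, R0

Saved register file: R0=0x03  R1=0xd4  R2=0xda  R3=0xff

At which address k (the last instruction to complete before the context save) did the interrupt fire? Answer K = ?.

after  0: R0=0xf9 R1=0x23 R2=0xff R3=0xf2  N=1 Z=0
after  1: R0=0xf9 R1=0x23 R2=0xda R3=0xf2  N=1 Z=0
after  2: R0=0xf9 R1=0xe1 R2=0xda R3=0xf2  N=1 Z=0
after  3: R0=0xf9 R1=0xfa R2=0xda R3=0xf2  N=1 Z=0
after  4: R0=0x03 R1=0xfa R2=0xda R3=0xf2  N=0 Z=0
after  5: R0=0x03 R1=0xfa R2=0xda R3=0xf8  N=1 Z=0
after  6: R0=0x03 R1=0xfa R2=0xda R3=0xfa  N=1 Z=0
after  7: R0=0x03 R1=0xd4 R2=0xda R3=0xfa  N=1 Z=0
after  8: R0=0x03 R1=0xd4 R2=0xda R3=0xfe  N=1 Z=0
after  9: R0=0x03 R1=0xd4 R2=0xda R3=0xff  N=1 Z=0
-- IRQ taken; context saved, return-PC = 10 --

K = 9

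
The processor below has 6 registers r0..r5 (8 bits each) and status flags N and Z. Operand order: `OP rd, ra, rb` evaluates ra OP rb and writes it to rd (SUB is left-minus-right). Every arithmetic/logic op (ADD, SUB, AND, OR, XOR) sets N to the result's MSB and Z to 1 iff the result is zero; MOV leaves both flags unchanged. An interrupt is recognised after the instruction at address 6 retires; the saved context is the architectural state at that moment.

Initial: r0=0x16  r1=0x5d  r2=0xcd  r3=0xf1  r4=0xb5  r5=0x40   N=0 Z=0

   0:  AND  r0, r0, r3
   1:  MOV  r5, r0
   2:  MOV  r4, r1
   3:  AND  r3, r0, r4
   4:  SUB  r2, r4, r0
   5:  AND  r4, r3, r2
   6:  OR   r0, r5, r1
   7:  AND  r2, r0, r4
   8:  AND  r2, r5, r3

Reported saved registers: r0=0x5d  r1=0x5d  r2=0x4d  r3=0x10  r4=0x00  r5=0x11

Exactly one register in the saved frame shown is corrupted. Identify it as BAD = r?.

after  0: r0=0x10 r1=0x5d r2=0xcd r3=0xf1 r4=0xb5 r5=0x40  N=0 Z=0
after  1: r0=0x10 r1=0x5d r2=0xcd r3=0xf1 r4=0xb5 r5=0x10  N=0 Z=0
after  2: r0=0x10 r1=0x5d r2=0xcd r3=0xf1 r4=0x5d r5=0x10  N=0 Z=0
after  3: r0=0x10 r1=0x5d r2=0xcd r3=0x10 r4=0x5d r5=0x10  N=0 Z=0
after  4: r0=0x10 r1=0x5d r2=0x4d r3=0x10 r4=0x5d r5=0x10  N=0 Z=0
after  5: r0=0x10 r1=0x5d r2=0x4d r3=0x10 r4=0x00 r5=0x10  N=0 Z=1
after  6: r0=0x5d r1=0x5d r2=0x4d r3=0x10 r4=0x00 r5=0x10  N=0 Z=0
-- IRQ taken; context saved, return-PC = 7 --
mismatch: r5: reported 0x11 vs actual 0x10

BAD = r5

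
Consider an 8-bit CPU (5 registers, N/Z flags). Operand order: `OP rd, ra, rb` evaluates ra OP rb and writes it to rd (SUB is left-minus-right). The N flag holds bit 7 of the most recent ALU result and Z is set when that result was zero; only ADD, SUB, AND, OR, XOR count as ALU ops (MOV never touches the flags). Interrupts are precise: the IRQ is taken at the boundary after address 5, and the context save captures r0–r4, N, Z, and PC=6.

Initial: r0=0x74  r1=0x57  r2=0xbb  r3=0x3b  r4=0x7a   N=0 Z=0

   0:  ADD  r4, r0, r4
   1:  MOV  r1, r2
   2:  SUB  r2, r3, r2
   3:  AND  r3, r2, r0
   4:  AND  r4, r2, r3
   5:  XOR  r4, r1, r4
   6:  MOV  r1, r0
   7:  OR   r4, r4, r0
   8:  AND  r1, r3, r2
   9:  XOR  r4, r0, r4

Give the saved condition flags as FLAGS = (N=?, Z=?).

after  0: r0=0x74 r1=0x57 r2=0xbb r3=0x3b r4=0xee  N=1 Z=0
after  1: r0=0x74 r1=0xbb r2=0xbb r3=0x3b r4=0xee  N=1 Z=0
after  2: r0=0x74 r1=0xbb r2=0x80 r3=0x3b r4=0xee  N=1 Z=0
after  3: r0=0x74 r1=0xbb r2=0x80 r3=0x00 r4=0xee  N=0 Z=1
after  4: r0=0x74 r1=0xbb r2=0x80 r3=0x00 r4=0x00  N=0 Z=1
after  5: r0=0x74 r1=0xbb r2=0x80 r3=0x00 r4=0xbb  N=1 Z=0
-- IRQ taken; context saved, return-PC = 6 --

FLAGS = (N=1, Z=0)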